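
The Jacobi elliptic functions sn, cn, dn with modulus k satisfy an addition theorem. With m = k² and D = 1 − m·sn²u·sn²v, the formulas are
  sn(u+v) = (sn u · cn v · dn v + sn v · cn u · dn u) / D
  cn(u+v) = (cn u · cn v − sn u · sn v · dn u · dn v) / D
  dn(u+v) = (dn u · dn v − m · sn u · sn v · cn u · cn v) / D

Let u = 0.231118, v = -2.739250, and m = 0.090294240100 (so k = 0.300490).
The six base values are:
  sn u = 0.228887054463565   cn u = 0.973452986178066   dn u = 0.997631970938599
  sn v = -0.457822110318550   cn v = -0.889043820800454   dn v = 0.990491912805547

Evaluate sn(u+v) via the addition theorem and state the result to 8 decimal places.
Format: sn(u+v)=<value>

sn(u+v)=-0.64681008

m = k² = 0.0902942401
D = 1 − m·sn²u·sn²v = 0.9990084924312763
sn(u+v) = (sn u·cn v·dn v + sn v·cn u·dn u)/D = -0.6461687598009981/0.9990084924312763 = -0.646810076887759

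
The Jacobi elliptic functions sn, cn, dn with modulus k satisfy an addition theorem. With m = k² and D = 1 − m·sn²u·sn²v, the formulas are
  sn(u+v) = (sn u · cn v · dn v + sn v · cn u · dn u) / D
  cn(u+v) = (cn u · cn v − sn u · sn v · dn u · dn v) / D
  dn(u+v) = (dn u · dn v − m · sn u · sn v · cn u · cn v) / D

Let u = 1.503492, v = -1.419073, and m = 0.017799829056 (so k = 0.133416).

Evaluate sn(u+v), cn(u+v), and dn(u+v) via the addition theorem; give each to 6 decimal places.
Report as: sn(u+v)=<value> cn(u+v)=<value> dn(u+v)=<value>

sn(u+v)=0.084317 cn(u+v)=0.996439 dn(u+v)=0.999937

sn u = 0.9972852692574834, cn u = 0.07363485398932252, dn u = 0.9911088150398916
sn v = -0.9876418773903502, cn v = 0.1567275407350743, dn v = 0.9912806854958165
m = k² = 0.017799829056
D = 1 − m·sn²u·sn²v = 0.9827315390606853
sn(u+v) = (sn u·cn v·dn v + sn v·cn u·dn u)/D = 0.08286096557084844/0.9827315390606853 = 0.0843169902230355
cn(u+v) = (cn u·cn v − sn u·sn v·dn u·dn v)/D = 0.9792320145140527/0.9827315390606853 = 0.996438982155821
dn(u+v) = (dn u·dn v − m·sn u·sn v·cn u·cn v)/D = 0.982669357064278/0.9827315390606853 = 0.9999367253477316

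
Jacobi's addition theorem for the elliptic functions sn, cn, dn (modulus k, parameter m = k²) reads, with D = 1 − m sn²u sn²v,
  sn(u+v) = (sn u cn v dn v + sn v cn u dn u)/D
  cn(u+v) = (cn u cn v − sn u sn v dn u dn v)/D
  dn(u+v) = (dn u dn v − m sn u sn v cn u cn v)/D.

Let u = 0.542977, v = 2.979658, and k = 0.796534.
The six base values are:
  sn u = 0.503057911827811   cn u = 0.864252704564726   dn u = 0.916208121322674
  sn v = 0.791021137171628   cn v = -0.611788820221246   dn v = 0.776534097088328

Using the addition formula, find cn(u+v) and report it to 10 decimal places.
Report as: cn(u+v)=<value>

m = k² = 0.634466413156
D = 1 − m·sn²u·sn²v = 0.8995336136739842
cn(u+v) = (cn u·cn v − sn u·sn v·dn u·dn v)/D = -0.8118537472510428/0.8995336136739842 = -0.9025274152181721

cn(u+v)=-0.9025274152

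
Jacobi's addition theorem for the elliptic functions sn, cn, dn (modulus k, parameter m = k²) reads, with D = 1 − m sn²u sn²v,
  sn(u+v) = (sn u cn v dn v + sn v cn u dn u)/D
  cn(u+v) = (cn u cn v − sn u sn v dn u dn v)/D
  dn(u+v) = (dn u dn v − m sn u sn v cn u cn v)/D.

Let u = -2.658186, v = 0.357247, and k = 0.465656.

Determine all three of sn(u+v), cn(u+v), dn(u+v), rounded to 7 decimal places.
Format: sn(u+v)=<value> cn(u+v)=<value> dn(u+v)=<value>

sn(u+v)=-0.8432077 cn(u+v)=-0.5375879 dn(u+v)=0.9196902

sn u = -0.6194090134181782, cn u = -0.7850684518539254, dn u = 0.9575005254418009
sn v = 0.3481930224458427, cn v = 0.937422860357069, dn v = 0.9867680648508955
m = k² = 0.216835510336
D = 1 − m·sn²u·sn²v = 0.9899138464433111
sn(u+v) = (sn u·cn v·dn v + sn v·cn u·dn u)/D = -0.8347029682059986/0.9899138464433111 = -0.8432076904520792
cn(u+v) = (cn u·cn v − sn u·sn v·dn u·dn v)/D = -0.5321657432119124/0.9899138464433111 = -0.5375879377017964
dn(u+v) = (dn u·dn v − m·sn u·sn v·cn u·cn v)/D = 0.9104140955153874/0.9899138464433111 = 0.9196902324242048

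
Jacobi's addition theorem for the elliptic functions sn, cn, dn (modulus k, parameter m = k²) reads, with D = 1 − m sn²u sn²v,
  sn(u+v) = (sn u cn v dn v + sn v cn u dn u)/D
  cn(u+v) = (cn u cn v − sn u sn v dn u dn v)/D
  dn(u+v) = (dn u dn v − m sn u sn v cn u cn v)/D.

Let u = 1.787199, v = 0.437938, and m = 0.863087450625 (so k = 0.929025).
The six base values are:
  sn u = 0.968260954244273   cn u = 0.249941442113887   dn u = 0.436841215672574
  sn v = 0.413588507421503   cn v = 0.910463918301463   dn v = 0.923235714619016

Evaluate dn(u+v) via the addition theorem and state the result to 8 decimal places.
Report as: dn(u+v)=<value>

dn(u+v)=0.37680945

m = k² = 0.863087450625
D = 1 − m·sn²u·sn²v = 0.8615871010869483
dn(u+v) = (dn u·dn v − m·sn u·sn v·cn u·cn v)/D = 0.3246541580687528/0.8615871010869483 = 0.3768094457997113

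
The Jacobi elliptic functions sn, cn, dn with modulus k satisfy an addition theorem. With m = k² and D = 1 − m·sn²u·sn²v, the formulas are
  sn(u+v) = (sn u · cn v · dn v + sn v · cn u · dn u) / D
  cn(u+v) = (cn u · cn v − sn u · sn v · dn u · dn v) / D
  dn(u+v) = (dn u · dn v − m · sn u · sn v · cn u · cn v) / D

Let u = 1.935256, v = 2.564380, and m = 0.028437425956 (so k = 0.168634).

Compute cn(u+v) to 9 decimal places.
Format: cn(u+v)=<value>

sn u = 0.9399700171457061, cn u = -0.3412570392931125, dn u = 0.9873572268201048
sn v = 0.5637838735000991, cn v = -0.8259223595358248, dn v = 0.9954702908698574
m = k² = 0.028437425956
D = 1 − m·sn²u·sn²v = 0.9920137374584673
cn(u+v) = (cn u·cn v − sn u·sn v·dn u·dn v)/D = -0.2390180825869665/0.9920137374584673 = -0.240942311141103

cn(u+v)=-0.240942311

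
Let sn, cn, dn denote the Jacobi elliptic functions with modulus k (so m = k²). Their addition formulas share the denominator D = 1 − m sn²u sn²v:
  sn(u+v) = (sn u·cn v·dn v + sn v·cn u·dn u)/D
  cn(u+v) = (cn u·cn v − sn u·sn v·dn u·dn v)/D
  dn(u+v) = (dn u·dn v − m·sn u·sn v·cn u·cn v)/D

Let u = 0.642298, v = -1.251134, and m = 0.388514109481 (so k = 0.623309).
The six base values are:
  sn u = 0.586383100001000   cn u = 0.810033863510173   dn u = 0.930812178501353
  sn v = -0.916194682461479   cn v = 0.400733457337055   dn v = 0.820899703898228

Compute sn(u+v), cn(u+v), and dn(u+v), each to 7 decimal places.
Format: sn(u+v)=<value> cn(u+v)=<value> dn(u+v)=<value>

sn(u+v)=-0.5607879 cn(u+v)=0.8279595 dn(u+v)=0.9369199

m = k² = 0.388514109481
D = 1 − m·sn²u·sn²v = 0.8878639589312283
sn(u+v) = (sn u·cn v·dn v + sn v·cn u·dn u)/D = -0.4979033217652913/0.8878639589312283 = -0.5607878512882147
cn(u+v) = (cn u·cn v − sn u·sn v·dn u·dn v)/D = 0.7351154274970175/0.8878639589312283 = 0.8279595315276871
dn(u+v) = (dn u·dn v − m·sn u·sn v·cn u·cn v)/D = 0.8318574176773454/0.8878639589312283 = 0.9369199068275042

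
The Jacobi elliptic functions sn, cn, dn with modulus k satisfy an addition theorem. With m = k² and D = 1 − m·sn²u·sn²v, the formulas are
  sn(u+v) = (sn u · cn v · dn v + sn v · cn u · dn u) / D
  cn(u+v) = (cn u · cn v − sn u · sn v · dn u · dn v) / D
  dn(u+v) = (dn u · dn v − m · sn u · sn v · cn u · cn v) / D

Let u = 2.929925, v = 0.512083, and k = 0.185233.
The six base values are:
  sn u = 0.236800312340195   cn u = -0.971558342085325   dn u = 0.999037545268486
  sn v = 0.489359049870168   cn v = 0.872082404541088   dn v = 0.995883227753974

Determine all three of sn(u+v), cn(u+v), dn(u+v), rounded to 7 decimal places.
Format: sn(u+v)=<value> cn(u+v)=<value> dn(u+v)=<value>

sn(u+v)=-0.2694482 cn(u+v)=-0.9630149 dn(u+v)=0.9987537

m = k² = 0.034311264289
D = 1 − m·sn²u·sn²v = 0.999539259370441
sn(u+v) = (sn u·cn v·dn v + sn v·cn u·dn u)/D = -0.2693240431903532/0.999539259370441 = -0.2694481889185491
cn(u+v) = (cn u·cn v − sn u·sn v·dn u·dn v)/D = -0.9625711873842945/0.999539259370441 = -0.963014887469822
dn(u+v) = (dn u·dn v − m·sn u·sn v·cn u·cn v)/D = 0.9982935181410338/0.999539259370441 = 0.9987536845424242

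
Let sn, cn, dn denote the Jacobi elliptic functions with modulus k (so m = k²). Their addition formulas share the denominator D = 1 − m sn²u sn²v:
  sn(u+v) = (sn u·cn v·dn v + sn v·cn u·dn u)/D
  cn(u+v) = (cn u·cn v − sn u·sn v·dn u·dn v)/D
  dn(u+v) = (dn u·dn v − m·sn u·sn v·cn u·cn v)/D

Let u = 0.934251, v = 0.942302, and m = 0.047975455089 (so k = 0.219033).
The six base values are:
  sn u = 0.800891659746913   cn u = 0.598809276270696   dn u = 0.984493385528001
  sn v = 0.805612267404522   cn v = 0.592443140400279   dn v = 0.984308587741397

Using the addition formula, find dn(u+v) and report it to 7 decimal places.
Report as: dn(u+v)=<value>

dn(u+v)=0.9775883

m = k² = 0.047975455089
D = 1 − m·sn²u·sn²v = 0.9800281274111098
dn(u+v) = (dn u·dn v − m·sn u·sn v·cn u·cn v)/D = 0.9580639842528545/0.9800281274111098 = 0.9775882522716191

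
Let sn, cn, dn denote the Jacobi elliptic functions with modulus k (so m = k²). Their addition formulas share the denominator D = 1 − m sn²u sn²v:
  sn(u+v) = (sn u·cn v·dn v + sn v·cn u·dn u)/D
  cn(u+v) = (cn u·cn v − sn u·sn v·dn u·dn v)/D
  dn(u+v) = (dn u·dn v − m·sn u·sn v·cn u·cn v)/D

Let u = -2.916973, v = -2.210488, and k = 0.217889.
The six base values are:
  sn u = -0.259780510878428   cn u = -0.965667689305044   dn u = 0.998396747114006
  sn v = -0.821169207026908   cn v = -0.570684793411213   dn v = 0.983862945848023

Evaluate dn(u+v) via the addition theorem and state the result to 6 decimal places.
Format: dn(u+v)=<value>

dn(u+v)=0.978819

m = k² = 0.047475616321
D = 1 − m·sn²u·sn²v = 0.9978395259447622
dn(u+v) = (dn u·dn v − m·sn u·sn v·cn u·cn v)/D = 0.9767042844382785/0.9978395259447622 = 0.9788189974871234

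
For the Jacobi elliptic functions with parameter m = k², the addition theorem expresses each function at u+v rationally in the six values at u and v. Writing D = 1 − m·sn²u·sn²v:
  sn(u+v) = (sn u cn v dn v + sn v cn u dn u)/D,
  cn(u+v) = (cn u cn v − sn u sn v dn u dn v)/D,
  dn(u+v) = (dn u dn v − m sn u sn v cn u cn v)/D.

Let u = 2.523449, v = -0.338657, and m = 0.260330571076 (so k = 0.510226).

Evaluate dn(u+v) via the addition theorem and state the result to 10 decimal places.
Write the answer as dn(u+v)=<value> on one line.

sn u = 0.7417596261087447, cn u = -0.6706658311521582, dn u = 0.9256155833855274
sn v = -0.3306688904132251, cn v = 0.9437468330611163, dn v = 0.9856647283954257
m = k² = 0.260330571076
D = 1 − m·sn²u·sn²v = 0.9843383242162392
dn(u+v) = (dn u·dn v − m·sn u·sn v·cn u·cn v)/D = 0.8719315576895152/0.9843383242162392 = 0.8858047444040892

dn(u+v)=0.8858047444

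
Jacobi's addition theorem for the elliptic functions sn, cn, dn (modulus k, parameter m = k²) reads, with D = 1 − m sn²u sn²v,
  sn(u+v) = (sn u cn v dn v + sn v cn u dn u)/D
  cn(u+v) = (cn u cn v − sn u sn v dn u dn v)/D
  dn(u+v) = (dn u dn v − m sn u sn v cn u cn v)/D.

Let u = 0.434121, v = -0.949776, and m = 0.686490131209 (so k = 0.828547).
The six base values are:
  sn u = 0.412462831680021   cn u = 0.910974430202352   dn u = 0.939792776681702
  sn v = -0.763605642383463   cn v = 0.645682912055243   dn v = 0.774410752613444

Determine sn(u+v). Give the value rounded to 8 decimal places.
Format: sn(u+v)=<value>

sn(u+v)=-0.48020383

m = k² = 0.686490131209
D = 1 − m·sn²u·sn²v = 0.9319007711652876
sn(u+v) = (sn u·cn v·dn v + sn v·cn u·dn u)/D = -0.4475023240271174/0.9319007711652876 = -0.4802038348648879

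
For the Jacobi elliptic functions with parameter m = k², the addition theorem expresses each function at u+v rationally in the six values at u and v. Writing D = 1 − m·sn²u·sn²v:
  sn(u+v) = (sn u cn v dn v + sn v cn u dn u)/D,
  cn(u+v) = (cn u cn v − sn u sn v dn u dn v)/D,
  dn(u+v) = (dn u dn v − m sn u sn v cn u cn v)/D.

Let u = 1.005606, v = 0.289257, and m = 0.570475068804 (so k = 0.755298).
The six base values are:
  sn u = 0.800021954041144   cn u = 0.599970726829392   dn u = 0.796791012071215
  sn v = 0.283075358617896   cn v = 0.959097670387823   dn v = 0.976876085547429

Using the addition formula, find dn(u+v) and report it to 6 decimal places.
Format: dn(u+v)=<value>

m = k² = 0.570475068804
D = 1 − m·sn²u·sn²v = 0.9707420016071083
dn(u+v) = (dn u·dn v − m·sn u·sn v·cn u·cn v)/D = 0.704024205158368/0.9707420016071083 = 0.7252433746482828

dn(u+v)=0.725243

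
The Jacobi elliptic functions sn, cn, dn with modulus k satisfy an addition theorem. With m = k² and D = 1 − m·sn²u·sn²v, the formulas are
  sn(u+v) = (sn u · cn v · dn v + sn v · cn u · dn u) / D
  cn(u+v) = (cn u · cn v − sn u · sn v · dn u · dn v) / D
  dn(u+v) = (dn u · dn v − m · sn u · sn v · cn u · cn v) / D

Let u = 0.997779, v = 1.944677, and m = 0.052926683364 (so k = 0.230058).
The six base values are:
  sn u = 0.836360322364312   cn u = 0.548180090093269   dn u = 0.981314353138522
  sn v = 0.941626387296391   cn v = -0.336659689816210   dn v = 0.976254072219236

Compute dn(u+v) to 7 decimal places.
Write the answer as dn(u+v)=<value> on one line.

dn(u+v)=0.9984807

m = k² = 0.052926683364
D = 1 − m·sn²u·sn²v = 0.9671739396840728
dn(u+v) = (dn u·dn v − m·sn u·sn v·cn u·cn v)/D = 0.9657045199028535/0.9671739396840728 = 0.9984807078427907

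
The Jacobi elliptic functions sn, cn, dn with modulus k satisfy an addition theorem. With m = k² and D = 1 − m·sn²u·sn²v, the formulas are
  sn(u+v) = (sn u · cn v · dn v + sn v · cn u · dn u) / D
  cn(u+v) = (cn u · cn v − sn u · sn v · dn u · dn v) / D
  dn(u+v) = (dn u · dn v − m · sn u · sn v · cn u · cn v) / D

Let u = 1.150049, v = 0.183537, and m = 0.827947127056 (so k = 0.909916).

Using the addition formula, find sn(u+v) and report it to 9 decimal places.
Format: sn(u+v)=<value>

sn u = 0.8361784152192111, cn u = 0.5484575260870148, dn u = 0.6489253063506511
sn v = 0.1816761828868945, cn v = 0.9833584110443392, dn v = 0.9862416449340201
m = k² = 0.827947127056
D = 1 − m·sn²u·sn²v = 0.9808928240921358
sn(u+v) = (sn u·cn v·dn v + sn v·cn u·dn u)/D = 0.8756100914683912/0.9808928240921358 = 0.8926664258950116

sn(u+v)=0.892666426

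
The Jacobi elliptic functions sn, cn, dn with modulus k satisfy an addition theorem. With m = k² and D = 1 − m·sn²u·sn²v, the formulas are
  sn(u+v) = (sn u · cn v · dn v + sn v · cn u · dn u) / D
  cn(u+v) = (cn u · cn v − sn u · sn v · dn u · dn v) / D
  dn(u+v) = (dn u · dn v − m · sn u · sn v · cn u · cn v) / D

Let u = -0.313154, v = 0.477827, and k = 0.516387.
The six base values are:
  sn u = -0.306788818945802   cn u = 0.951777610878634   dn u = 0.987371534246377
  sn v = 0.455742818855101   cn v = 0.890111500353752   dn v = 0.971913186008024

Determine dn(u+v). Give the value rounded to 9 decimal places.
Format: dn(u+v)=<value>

dn(u+v)=0.996419180

m = k² = 0.266655533769
D = 1 − m·sn²u·sn²v = 0.9947872208658565
dn(u+v) = (dn u·dn v − m·sn u·sn v·cn u·cn v)/D = 0.9912250665715881/0.9947872208658565 = 0.9964191796802858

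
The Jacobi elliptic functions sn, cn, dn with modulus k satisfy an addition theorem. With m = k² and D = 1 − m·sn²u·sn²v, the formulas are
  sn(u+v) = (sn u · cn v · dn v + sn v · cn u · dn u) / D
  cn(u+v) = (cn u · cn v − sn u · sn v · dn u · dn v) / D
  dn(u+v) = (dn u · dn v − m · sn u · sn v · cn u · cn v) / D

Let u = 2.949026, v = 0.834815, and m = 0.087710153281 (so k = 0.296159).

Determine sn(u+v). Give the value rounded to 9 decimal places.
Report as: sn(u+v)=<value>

sn u = 0.2617223534448774, cn u = -0.9651432068388995, dn u = 0.9969914634267902
sn v = 0.7361947187314406, cn v = 0.6767697807319229, dn v = 0.9759419129613878
m = k² = 0.087710153281
D = 1 − m·sn²u·sn²v = 0.9967437563108132
sn(u+v) = (sn u·cn v·dn v + sn v·cn u·dn u)/D = -0.5355311938519972/0.9967437563108132 = -0.5372807107757827

sn(u+v)=-0.537280711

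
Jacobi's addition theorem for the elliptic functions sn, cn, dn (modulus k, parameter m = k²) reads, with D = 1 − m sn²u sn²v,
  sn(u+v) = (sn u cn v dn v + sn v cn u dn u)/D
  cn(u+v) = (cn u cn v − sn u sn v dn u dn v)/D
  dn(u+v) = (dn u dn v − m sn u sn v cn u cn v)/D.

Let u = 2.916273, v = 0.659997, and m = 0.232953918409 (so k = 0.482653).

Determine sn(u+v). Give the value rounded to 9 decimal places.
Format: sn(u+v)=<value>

sn u = 0.4203909132766504, cn u = -0.9073430883819107, dn u = 0.9791988555852156
sn v = 0.6050286985885602, cn v = 0.7962036635712204, dn v = 0.9564125430114385
m = k² = 0.232953918409
D = 1 − m·sn²u·sn²v = 0.9849294670528903
sn(u+v) = (sn u·cn v·dn v + sn v·cn u·dn u)/D = -0.2174221008430995/0.9849294670528903 = -0.2207489044811206

sn(u+v)=-0.220748904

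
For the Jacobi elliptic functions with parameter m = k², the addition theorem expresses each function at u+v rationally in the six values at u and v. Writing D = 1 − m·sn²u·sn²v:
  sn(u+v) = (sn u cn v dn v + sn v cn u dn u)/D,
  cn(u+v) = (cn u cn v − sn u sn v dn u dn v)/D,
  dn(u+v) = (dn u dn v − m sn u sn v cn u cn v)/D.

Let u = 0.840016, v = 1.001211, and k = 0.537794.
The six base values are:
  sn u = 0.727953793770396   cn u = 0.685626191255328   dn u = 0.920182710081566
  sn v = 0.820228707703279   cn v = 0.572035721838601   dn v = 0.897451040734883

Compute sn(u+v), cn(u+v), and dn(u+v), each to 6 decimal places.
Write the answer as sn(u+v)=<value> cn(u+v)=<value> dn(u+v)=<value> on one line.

sn(u+v)=0.993654 cn(u+v)=-0.112483 dn(u+v)=0.845244

m = k² = 0.289222386436
D = 1 − m·sn²u·sn²v = 0.8968879399904845
sn(u+v) = (sn u·cn v·dn v + sn v·cn u·dn u)/D = 0.8911960029167636/0.8968879399904845 = 0.9936536808892967
cn(u+v) = (cn u·cn v − sn u·sn v·dn u·dn v)/D = -0.10088439564947/0.8968879399904845 = -0.1124827206958991
dn(u+v) = (dn u·dn v − m·sn u·sn v·cn u·cn v)/D = 0.7580889061570815/0.8968879399904845 = 0.8452437281798264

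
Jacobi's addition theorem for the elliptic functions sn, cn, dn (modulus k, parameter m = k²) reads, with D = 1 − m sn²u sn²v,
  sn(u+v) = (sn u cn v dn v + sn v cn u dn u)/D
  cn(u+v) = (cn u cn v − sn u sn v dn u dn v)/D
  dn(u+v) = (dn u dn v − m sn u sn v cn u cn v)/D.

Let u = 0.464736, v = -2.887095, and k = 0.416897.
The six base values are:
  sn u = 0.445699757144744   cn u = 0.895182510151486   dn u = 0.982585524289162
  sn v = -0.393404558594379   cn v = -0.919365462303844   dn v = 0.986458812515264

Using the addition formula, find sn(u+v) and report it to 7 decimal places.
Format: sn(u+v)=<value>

m = k² = 0.173803108609
D = 1 − m·sn²u·sn²v = 0.9946565578635748
sn(u+v) = (sn u·cn v·dn v + sn v·cn u·dn u)/D = -0.7502483571044632/0.9946565578635748 = -0.7542788022389592

sn(u+v)=-0.7542788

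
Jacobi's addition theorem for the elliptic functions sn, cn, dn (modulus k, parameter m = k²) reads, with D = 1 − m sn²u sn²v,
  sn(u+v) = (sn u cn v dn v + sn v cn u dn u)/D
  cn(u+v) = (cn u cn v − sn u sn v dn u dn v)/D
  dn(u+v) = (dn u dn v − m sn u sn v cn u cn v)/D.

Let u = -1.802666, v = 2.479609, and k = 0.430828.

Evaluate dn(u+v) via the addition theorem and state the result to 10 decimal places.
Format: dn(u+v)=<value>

sn u = -0.990812039397801, cn u = -0.1352460815860132, dn u = 0.9043132039273627
sn v = 0.7243924582608671, cn v = -0.6893878200365727, dn v = 0.9500530166561429
m = k² = 0.185612765584
D = 1 − m·sn²u·sn²v = 0.9043823133748249
dn(u+v) = (dn u·dn v − m·sn u·sn v·cn u·cn v)/D = 0.8715666238928238/0.9043823133748249 = 0.9637148040196132

dn(u+v)=0.9637148040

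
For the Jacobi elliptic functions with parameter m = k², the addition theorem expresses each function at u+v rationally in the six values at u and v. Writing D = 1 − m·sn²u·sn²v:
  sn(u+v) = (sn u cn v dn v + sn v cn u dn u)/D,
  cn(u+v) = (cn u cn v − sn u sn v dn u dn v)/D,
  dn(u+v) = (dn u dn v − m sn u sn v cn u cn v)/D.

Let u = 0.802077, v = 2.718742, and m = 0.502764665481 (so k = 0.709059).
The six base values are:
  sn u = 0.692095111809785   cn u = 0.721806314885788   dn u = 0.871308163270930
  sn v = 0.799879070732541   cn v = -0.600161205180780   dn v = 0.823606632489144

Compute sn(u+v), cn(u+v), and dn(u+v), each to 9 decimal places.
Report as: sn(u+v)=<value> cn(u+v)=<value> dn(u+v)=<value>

sn(u+v)=0.190273409 cn(u+v)=-0.981731139 dn(u+v)=0.990857166

m = k² = 0.502764665481
D = 1 − m·sn²u·sn²v = 0.8459204582243337
sn(u+v) = (sn u·cn v·dn v + sn v·cn u·dn u)/D = 0.1609561693794502/0.8459204582243337 = 0.1902734090594194
cn(u+v) = (cn u·cn v − sn u·sn v·dn u·dn v)/D = -0.8304664551811593/0.8459204582243337 = -0.9817311392661979
dn(u+v) = (dn u·dn v − m·sn u·sn v·cn u·cn v)/D = 0.8381863477363279/0.8459204582243337 = 0.9908571658093713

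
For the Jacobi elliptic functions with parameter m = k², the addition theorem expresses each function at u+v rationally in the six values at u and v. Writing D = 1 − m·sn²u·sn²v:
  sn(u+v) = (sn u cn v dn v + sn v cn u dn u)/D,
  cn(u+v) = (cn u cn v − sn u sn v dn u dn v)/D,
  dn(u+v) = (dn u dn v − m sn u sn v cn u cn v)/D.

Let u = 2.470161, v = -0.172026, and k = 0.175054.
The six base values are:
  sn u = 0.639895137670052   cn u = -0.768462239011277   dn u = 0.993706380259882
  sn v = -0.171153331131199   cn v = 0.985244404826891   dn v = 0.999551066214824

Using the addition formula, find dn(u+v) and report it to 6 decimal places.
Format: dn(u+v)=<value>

m = k² = 0.030643902916
D = 1 − m·sn²u·sn²v = 0.9996324364728589
dn(u+v) = (dn u·dn v − m·sn u·sn v·cn u·cn v)/D = 0.9907192713780785/0.9996324364728589 = 0.9910835575461817

dn(u+v)=0.991084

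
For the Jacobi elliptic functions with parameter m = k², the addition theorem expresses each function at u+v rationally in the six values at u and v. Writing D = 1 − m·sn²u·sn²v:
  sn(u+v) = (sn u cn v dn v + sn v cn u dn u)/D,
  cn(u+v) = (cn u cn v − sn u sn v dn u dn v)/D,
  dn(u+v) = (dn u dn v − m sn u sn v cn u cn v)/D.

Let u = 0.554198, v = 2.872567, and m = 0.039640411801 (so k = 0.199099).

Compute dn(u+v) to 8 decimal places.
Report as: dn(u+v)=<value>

sn u = 0.5253624401100122, cn u = 0.8508785498069944, dn u = 0.9945144647772086
sn v = 0.2961854232837073, cn v = -0.9551304596934657, dn v = 0.9982597422342461
m = k² = 0.039640411801
D = 1 − m·sn²u·sn²v = 0.9990401937795039
dn(u+v) = (dn u·dn v − m·sn u·sn v·cn u·cn v)/D = 0.9977966773620563/0.9990401937795039 = 0.9987552889010969

dn(u+v)=0.99875529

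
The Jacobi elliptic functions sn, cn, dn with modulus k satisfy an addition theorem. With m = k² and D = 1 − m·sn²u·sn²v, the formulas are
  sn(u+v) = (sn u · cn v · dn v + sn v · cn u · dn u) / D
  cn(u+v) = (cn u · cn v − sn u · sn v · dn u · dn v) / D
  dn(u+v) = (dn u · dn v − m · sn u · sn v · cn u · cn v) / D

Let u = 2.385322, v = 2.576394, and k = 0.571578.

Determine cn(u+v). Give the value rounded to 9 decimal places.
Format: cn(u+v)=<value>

sn u = 0.8526352534511026, cn u = -0.5225065784967439, dn u = 0.8732080867039845
sn v = 0.7521903572496764, cn v = -0.6589458752132865, dn v = 0.9028596237626216
m = k² = 0.326701410084
D = 1 − m·sn²u·sn²v = 0.8656204746655243
cn(u+v) = (cn u·cn v − sn u·sn v·dn u·dn v)/D = -0.1613220141549954/0.8656204746655243 = -0.1863657559825282

cn(u+v)=-0.186365756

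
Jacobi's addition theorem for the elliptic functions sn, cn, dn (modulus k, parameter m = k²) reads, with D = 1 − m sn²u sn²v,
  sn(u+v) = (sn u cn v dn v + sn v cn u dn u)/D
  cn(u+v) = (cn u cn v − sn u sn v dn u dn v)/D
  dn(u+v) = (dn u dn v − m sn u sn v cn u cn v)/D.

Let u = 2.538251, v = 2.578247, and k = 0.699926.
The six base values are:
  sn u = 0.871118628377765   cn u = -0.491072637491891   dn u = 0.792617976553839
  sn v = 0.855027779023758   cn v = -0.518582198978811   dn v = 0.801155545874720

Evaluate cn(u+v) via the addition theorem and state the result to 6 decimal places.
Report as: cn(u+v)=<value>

m = k² = 0.489896405476
D = 1 − m·sn²u·sn²v = 0.7282188672460219
cn(u+v) = (cn u·cn v − sn u·sn v·dn u·dn v)/D = -0.2183135819332863/0.7282188672460219 = -0.2997911641027712

cn(u+v)=-0.299791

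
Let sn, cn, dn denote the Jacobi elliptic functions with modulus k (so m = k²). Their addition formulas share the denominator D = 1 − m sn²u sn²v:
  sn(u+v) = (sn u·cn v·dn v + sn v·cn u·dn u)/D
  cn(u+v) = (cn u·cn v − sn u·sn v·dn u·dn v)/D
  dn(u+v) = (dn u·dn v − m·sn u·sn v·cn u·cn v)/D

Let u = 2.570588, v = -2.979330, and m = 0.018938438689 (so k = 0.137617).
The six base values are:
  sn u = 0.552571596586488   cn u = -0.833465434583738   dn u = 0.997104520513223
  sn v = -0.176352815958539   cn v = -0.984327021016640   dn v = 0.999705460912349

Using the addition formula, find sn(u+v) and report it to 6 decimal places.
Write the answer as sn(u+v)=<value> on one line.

sn(u+v)=-0.397264

m = k² = 0.018938438689
D = 1 − m·sn²u·sn²v = 0.999820160086609
sn(u+v) = (sn u·cn v·dn v + sn v·cn u·dn u)/D = -0.3971925631670336/0.999820160086609 = -0.3972640070916623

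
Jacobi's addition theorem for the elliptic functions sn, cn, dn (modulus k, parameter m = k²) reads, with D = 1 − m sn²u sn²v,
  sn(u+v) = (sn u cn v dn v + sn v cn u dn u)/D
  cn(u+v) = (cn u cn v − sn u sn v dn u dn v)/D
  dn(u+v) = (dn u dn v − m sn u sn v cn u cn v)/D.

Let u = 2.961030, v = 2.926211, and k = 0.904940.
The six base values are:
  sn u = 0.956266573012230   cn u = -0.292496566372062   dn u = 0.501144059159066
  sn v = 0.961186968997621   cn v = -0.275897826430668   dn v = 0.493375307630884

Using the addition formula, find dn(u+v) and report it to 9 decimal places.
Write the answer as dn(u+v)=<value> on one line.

dn(u+v)=0.605258764

m = k² = 0.8189164036
D = 1 − m·sn²u·sn²v = 0.3081478910337979
dn(u+v) = (dn u·dn v − m·sn u·sn v·cn u·cn v)/D = 0.1865092115082231/0.3081478910337979 = 0.6052587635193865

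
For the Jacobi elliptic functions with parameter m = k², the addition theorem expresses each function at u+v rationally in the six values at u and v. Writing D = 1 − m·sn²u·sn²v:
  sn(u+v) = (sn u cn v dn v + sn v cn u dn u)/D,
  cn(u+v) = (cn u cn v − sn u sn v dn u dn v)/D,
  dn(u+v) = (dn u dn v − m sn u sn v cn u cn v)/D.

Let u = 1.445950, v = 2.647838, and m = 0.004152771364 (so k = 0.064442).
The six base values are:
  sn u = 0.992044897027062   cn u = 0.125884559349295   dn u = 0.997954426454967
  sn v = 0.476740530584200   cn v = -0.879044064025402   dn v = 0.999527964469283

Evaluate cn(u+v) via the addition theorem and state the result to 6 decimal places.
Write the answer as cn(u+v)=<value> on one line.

m = k² = 0.004152771364
D = 1 − m·sn²u·sn²v = 0.9990711088458756
cn(u+v) = (cn u·cn v − sn u·sn v·dn u·dn v)/D = -0.5824158436874519/0.9990711088458756 = -0.5829573476108795

cn(u+v)=-0.582957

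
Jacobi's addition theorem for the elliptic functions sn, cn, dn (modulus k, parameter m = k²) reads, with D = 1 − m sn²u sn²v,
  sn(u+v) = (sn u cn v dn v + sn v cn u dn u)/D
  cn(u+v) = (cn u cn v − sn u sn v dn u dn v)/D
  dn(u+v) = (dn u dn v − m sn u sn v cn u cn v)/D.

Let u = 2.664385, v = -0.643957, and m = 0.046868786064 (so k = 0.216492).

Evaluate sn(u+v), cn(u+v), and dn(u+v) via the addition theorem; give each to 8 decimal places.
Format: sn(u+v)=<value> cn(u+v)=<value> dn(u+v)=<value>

sn u = 0.4916731276379632, cn u = -0.870779843335101, dn u = 0.9943187739108202
sn v = -0.5988293698744631, cn v = 0.8008766358033886, dn v = 0.9915608967706669
m = k² = 0.046868786064
D = 1 − m·sn²u·sn²v = 0.9959370373021686
sn(u+v) = (sn u·cn v·dn v + sn v·cn u·dn u)/D = 0.9089325365529742/0.9959370373021686 = 0.9126405611092892
cn(u+v) = (cn u·cn v − sn u·sn v·dn u·dn v)/D = -0.4071022307303134/0.9959370373021686 = -0.4087630196313285
dn(u+v) = (dn u·dn v − m·sn u·sn v·cn u·cn v)/D = 0.9763040218229435/0.9959370373021686 = 0.9802868908938182

sn(u+v)=0.91264056 cn(u+v)=-0.40876302 dn(u+v)=0.98028689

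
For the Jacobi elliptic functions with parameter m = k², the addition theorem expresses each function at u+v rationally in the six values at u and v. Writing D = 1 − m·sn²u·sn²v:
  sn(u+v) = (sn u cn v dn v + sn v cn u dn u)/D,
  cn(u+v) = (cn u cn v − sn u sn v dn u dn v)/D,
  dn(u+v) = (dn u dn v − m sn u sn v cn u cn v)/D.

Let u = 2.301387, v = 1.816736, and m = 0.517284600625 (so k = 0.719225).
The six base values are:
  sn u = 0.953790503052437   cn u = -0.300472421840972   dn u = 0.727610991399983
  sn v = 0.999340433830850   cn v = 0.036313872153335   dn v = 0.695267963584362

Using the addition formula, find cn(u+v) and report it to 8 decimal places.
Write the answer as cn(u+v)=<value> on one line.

m = k² = 0.517284600625
D = 1 − m·sn²u·sn²v = 0.5300383103472995
cn(u+v) = (cn u·cn v − sn u·sn v·dn u·dn v)/D = -0.4931010100251913/0.5300383103472995 = -0.9303120178277197

cn(u+v)=-0.93031202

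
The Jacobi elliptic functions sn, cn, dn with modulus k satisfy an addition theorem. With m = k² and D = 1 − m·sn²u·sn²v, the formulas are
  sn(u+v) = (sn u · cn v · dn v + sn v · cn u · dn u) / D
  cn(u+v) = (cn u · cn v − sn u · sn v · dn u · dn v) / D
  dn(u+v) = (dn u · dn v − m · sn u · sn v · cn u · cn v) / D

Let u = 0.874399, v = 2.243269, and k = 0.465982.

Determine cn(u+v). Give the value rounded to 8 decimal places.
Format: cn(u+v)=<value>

sn u = 0.7537294239060111, cn u = 0.6571848716596515, dn u = 0.9362913328090593
sn v = 0.8705580317101621, cn v = -0.4920657612808763, dn v = 0.9140221095223337
m = k² = 0.217139224324
D = 1 − m·sn²u·sn²v = 0.9065101044993617
cn(u+v) = (cn u·cn v − sn u·sn v·dn u·dn v)/D = -0.8849184363436669/0.9065101044993617 = -0.9761815471790915

cn(u+v)=-0.97618155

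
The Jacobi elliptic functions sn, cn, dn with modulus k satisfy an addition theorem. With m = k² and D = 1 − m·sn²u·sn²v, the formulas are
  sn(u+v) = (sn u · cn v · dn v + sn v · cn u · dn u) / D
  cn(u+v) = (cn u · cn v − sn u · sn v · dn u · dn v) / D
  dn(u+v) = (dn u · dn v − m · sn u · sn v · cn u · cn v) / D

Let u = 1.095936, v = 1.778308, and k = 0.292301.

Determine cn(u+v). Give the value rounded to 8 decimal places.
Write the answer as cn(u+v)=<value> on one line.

cn(u+v)=-0.94363637

sn u = 0.8825334966103816, cn u = 0.4702495373316741, dn u = 0.9661541493108815
sn v = 0.9864526177027951, cn v = -0.1640464355824386, dn v = 0.9575277634482517
m = k² = 0.085439874601
D = 1 − m·sn²u·sn²v = 0.9352446794432587
cn(u+v) = (cn u·cn v − sn u·sn v·dn u·dn v)/D = -0.8825308934032837/0.9352446794432587 = -0.9436363689645848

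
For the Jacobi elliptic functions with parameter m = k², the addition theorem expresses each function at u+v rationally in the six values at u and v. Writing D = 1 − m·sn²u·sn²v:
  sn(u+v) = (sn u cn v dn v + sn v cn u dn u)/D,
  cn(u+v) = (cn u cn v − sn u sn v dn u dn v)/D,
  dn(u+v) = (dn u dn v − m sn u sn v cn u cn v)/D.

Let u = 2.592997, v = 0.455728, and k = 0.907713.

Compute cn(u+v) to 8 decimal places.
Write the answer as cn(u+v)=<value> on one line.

sn u = 0.9930783398005818, cn u = -0.1174538676201012, dn u = 0.4329246360046486
sn v = 0.4289663210037531, cn v = 0.9033204832419694, dn v = 0.9210779199989884
m = k² = 0.823942890369
D = 1 − m·sn²u·sn²v = 0.8504761323701679
cn(u+v) = (cn u·cn v − sn u·sn v·dn u·dn v)/D = -0.2759679724446131/0.8504761323701679 = -0.3244864399375039

cn(u+v)=-0.32448644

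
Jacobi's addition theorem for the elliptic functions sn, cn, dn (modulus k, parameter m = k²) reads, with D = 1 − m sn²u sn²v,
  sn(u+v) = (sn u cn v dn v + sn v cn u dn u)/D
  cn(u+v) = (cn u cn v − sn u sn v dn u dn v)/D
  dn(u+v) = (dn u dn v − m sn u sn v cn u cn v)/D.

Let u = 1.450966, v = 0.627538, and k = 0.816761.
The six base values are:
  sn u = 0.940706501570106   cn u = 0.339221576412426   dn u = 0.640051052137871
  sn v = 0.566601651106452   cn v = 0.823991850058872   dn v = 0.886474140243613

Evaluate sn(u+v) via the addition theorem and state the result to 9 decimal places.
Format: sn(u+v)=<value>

m = k² = 0.667098531121
D = 1 − m·sn²u·sn²v = 0.8104804803011473
sn(u+v) = (sn u·cn v·dn v + sn v·cn u·dn u)/D = 0.8101567369029985/0.8104804803011473 = 0.9996005537381623

sn(u+v)=0.999600554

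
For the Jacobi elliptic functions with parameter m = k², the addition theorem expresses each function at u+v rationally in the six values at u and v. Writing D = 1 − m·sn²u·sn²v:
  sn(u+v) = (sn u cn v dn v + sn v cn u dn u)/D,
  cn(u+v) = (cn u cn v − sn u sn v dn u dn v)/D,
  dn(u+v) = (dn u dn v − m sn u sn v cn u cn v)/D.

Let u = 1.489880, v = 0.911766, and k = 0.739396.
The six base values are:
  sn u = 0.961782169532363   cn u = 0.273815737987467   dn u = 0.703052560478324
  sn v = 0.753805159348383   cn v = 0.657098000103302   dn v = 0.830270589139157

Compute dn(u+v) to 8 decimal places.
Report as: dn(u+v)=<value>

dn(u+v)=0.71902927

m = k² = 0.546706444816
D = 1 − m·sn²u·sn²v = 0.7126403092141173
dn(u+v) = (dn u·dn v − m·sn u·sn v·cn u·cn v)/D = 0.5124092436032774/0.7126403092141173 = 0.7190292732224902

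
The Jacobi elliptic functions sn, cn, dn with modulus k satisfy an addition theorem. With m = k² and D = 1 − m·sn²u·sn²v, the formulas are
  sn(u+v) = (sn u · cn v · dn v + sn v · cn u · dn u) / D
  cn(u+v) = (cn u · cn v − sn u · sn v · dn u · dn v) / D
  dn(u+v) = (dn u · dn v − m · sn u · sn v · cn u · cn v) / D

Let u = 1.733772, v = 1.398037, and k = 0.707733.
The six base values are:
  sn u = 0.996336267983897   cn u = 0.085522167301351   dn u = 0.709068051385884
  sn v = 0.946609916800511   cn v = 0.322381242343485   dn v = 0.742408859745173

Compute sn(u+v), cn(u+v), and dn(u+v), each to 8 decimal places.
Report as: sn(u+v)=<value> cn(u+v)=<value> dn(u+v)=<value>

m = k² = 0.500885999289
D = 1 − m·sn²u·sn²v = 0.554453669402452
sn(u+v) = (sn u·cn v·dn v + sn v·cn u·dn u)/D = 0.2958652242418987/0.554453669402452 = 0.5336157745348854
cn(u+v) = (cn u·cn v − sn u·sn v·dn u·dn v)/D = -0.4689164537507023/0.554453669402452 = -0.8457270275730428
dn(u+v) = (dn u·dn v − m·sn u·sn v·cn u·cn v)/D = 0.5133938050051208/0.554453669402452 = 0.9259453644853998

sn(u+v)=0.53361577 cn(u+v)=-0.84572703 dn(u+v)=0.92594536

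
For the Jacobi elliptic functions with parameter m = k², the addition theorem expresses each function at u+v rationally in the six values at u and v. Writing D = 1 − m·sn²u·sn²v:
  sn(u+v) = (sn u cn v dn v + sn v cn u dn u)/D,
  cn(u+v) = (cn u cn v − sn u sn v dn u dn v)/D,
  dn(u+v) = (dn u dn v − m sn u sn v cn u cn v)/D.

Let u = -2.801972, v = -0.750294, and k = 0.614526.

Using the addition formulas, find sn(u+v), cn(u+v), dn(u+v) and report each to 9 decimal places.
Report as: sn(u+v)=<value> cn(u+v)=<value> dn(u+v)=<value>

sn u = -0.6452941340273326, cn u = -0.7639342122132736, dn u = 0.9180131149678229
sn v = -0.6643991719771867, cn v = 0.7473779099465201, dn v = 0.9128520220035441
m = k² = 0.377642204676
D = 1 − m·sn²u·sn²v = 0.9305848727902084
sn(u+v) = (sn u·cn v·dn v + sn v·cn u·dn u)/D = 0.02569524146902745/0.9305848727902084 = 0.02761192688635096
cn(u+v) = (cn u·cn v − sn u·sn v·dn u·dn v)/D = -0.9302300575835081/0.9305848727902084 = -0.9996187180588521
dn(u+v) = (dn u·dn v − m·sn u·sn v·cn u·cn v)/D = 0.9304508954934635/0.9305848727902084 = 0.999856028933349

sn(u+v)=0.027611927 cn(u+v)=-0.999618718 dn(u+v)=0.999856029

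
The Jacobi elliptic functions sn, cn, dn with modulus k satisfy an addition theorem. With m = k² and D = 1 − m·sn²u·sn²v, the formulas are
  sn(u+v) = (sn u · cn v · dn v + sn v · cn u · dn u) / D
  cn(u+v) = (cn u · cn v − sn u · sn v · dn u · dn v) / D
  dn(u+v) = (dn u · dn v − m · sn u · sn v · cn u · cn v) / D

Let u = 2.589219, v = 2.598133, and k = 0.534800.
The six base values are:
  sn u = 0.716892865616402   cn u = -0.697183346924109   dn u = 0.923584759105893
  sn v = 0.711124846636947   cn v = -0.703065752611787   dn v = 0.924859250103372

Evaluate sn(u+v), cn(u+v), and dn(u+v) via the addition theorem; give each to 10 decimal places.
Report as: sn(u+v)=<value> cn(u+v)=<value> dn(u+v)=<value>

sn(u+v)=-0.9982524145 cn(u+v)=0.0590941358 dn(u+v)=0.8455694791

m = k² = 0.28601104
D = 1 − m·sn²u·sn²v = 0.9256667673317434
sn(u+v) = (sn u·cn v·dn v + sn v·cn u·dn u)/D = -0.924049085539835/0.9256667673317434 = -0.9982524145308021
cn(u+v) = (cn u·cn v − sn u·sn v·dn u·dn v)/D = 0.05470147763447139/0.9256667673317434 = 0.05909413577863415
dn(u+v) = (dn u·dn v − m·sn u·sn v·cn u·cn v)/D = 0.7827155662707945/0.9256667673317434 = 0.8455694790977437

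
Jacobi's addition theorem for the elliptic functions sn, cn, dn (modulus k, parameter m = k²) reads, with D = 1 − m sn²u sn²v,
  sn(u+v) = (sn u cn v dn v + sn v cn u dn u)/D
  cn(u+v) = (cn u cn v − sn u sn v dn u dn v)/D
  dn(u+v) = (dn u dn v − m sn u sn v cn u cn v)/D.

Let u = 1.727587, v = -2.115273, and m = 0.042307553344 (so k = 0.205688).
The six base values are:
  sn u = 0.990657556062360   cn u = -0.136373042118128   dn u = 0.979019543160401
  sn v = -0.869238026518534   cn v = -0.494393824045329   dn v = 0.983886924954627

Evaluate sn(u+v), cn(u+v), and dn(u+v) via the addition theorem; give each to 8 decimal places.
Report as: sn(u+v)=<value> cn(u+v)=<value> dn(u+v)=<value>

m = k² = 0.042307553344
D = 1 − m·sn²u·sn²v = 0.968627981840136
sn(u+v) = (sn u·cn v·dn v + sn v·cn u·dn u)/D = -0.3658295991482023/0.968627981840136 = -0.3776781241165707
cn(u+v) = (cn u·cn v − sn u·sn v·dn u·dn v)/D = 0.896888438765246/0.968627981840136 = 0.9259369495617875
dn(u+v) = (dn u·dn v − m·sn u·sn v·cn u·cn v)/D = 0.9657008297218419/0.968627981840136 = 0.9969780429915588

sn(u+v)=-0.37767812 cn(u+v)=0.92593695 dn(u+v)=0.99697804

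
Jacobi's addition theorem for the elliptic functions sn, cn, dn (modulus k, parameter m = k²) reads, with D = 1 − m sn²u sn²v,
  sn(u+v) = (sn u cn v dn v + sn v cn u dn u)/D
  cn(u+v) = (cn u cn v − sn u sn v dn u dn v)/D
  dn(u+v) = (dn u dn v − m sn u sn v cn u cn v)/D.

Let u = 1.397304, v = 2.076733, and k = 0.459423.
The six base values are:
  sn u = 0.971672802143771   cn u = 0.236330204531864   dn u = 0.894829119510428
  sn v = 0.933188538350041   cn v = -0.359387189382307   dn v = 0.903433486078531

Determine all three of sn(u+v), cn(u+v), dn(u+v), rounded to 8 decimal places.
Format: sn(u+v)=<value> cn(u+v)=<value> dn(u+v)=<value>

m = k² = 0.211069492929
D = 1 − m·sn²u·sn²v = 0.8264580982946787
sn(u+v) = (sn u·cn v·dn v + sn v·cn u·dn u)/D = -0.1181388931267818/0.8264580982946787 = -0.1429460167073814
cn(u+v) = (cn u·cn v − sn u·sn v·dn u·dn v)/D = -0.8179707758640498/0.8264580982946787 = -0.9897304867020582
dn(u+v) = (dn u·dn v − m·sn u·sn v·cn u·cn v)/D = 0.8246739561459874/0.8264580982946787 = 0.9978412188683579

sn(u+v)=-0.14294602 cn(u+v)=-0.98973049 dn(u+v)=0.99784122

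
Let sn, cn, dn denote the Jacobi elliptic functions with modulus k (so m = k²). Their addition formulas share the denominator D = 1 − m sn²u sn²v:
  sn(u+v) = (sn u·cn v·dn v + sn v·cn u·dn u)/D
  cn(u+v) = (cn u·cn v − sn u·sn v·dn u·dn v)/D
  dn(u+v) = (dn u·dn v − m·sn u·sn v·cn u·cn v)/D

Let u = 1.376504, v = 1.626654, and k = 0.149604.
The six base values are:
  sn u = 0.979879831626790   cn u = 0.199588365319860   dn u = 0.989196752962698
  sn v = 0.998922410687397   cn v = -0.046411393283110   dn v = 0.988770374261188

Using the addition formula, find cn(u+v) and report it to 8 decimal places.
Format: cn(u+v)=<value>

cn(u+v)=-0.98782190

m = k² = 0.022381356816
D = 1 − m·sn²u·sn²v = 0.9785565054410174
cn(u+v) = (cn u·cn v − sn u·sn v·dn u·dn v)/D = -0.9666395421466468/0.9785565054410174 = -0.9878218955899743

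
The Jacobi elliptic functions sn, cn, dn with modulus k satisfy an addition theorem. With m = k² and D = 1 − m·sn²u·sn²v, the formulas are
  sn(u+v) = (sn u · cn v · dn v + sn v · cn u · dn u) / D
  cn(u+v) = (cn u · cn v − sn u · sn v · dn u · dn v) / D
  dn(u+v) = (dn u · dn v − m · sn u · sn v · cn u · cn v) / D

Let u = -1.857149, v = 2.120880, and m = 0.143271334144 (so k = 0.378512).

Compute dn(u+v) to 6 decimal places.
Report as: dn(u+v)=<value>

dn(u+v)=0.995136

sn u = -0.9783312860067591, cn u = -0.207045634632467, dn u = 0.9289081797136129
sn v = 0.8983077729180716, cn v = -0.4393667546765165, dn v = 0.9404181063782089
m = k² = 0.143271334144
D = 1 − m·sn²u·sn²v = 0.8893423343875431
dn(u+v) = (dn u·dn v − m·sn u·sn v·cn u·cn v)/D = 0.8850162427024835/0.8893423343875431 = 0.9951356282976917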